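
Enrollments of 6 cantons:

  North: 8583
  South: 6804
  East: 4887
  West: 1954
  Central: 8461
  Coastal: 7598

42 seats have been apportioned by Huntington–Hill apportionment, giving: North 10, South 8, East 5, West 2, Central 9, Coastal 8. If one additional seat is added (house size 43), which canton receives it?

Priority for the next seat is population ÷ (√(s·(s+1))).
Priorities: North 818.357, South 801.859, East 892.240, West 797.717, Central 891.868, Coastal 895.433.
Highest priority: Coastal.

Coastal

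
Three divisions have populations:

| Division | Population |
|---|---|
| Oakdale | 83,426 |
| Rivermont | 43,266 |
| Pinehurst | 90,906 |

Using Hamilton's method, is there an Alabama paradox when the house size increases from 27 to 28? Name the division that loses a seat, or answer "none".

Rivermont

At 27 seats: Oakdale 10, Rivermont 6, Pinehurst 11.
At 28 seats: Oakdale 11, Rivermont 5, Pinehurst 12.
Rivermont drops from 6 to 5.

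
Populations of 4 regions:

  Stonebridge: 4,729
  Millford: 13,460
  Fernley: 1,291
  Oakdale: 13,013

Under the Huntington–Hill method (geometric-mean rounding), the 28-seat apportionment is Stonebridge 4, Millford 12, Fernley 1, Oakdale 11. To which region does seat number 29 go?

Oakdale

Priority for the next seat is population ÷ (√(s·(s+1))).
Priorities: Stonebridge 1057.437, Millford 1077.662, Fernley 912.875, Oakdale 1132.636.
Highest priority: Oakdale.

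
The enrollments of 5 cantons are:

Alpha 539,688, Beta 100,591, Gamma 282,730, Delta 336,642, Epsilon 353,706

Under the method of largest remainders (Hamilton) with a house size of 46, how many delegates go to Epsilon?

10

Standard divisor: 1613357 ÷ 46 ≈ 35072.978.
Standard quotas: Alpha 15.3876, Beta 2.8680, Gamma 8.0612, Delta 9.5983, Epsilon 10.0849.
Lower quotas: Alpha 15, Beta 2, Gamma 8, Delta 9, Epsilon 10 (sum 44, leaving 2 seats).
Remainders in descending order: Beta 0.8680, Delta 0.5983, Alpha 0.3876, Epsilon 0.0849, Gamma 0.0612.
Largest remainders: Beta, Delta receive the extra seats.
Epsilon receives 10.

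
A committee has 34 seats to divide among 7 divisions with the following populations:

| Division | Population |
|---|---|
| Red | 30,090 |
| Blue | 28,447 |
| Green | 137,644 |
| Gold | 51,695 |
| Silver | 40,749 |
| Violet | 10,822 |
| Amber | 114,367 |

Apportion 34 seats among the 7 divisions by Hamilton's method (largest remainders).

Total 413814; standard divisor 413814/34 = 12171.
Standard quotas: Red 2.4723, Blue 2.3373, Green 11.3092, Gold 4.2474, Silver 3.3480, Violet 0.8892, Amber 9.3967.
Lower quotas: Red 2, Blue 2, Green 11, Gold 4, Silver 3, Violet 0, Amber 9 (sum 31, leaving 3 seats).
Remainders in descending order: Violet 0.8892, Red 0.4723, Amber 0.3967, Silver 0.3480, Blue 0.3373, Green 0.3092, Gold 0.2474.
The surplus seats go to Violet, Red, Amber.

Red 3, Blue 2, Green 11, Gold 4, Silver 3, Violet 1, Amber 10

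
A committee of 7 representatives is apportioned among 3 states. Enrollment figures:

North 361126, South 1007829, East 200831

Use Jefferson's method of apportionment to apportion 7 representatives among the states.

Standard divisor 1569786/7 ≈ 224255.143; standard quotas: North 1.610, South 4.494, East 0.896.
Rounding down gives 1, 4, 0 = 5 seats, so the divisor must be adjusted.
With modified divisor 190700: modified quotas North 1.894, South 5.285, East 1.053.
Rounding down: North 1, South 5, East 1 (total 7).

North 1; South 5; East 1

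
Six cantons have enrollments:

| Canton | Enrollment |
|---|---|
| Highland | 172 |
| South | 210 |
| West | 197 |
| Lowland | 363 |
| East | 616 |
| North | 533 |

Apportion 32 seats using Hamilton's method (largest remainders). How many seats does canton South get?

3

Total 2091; standard divisor 2091/32 ≈ 65.344.
Standard quotas: Highland 2.632, South 3.214, West 3.015, Lowland 5.555, East 9.427, North 8.157.
Lower quotas: Highland 2, South 3, West 3, Lowland 5, East 9, North 8 (sum 30, leaving 2 seats).
Remainders in descending order: Highland 0.632, Lowland 0.555, East 0.427, South 0.214, North 0.157, West 0.015.
The surplus seats go to Highland, Lowland.
South receives 3.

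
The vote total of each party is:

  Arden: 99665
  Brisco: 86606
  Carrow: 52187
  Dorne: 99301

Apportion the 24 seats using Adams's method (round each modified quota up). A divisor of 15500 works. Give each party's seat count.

Arden 7, Brisco 6, Carrow 4, Dorne 7

With modified divisor 15500: modified quotas Arden 6.430, Brisco 5.587, Carrow 3.367, Dorne 6.407.
Rounding up: Arden 7, Brisco 6, Carrow 4, Dorne 7 (total 24).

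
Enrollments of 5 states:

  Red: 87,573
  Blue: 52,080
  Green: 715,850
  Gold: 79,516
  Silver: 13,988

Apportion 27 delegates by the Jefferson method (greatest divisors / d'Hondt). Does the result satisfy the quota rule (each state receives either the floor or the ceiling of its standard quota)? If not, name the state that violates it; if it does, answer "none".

Green

Standard quotas: Red 2.492, Blue 1.482, Green 20.366, Gold 2.262, Silver 0.398.
Jefferson allocation: Red 2, Blue 1, Green 22, Gold 2, Silver 0.
Green has quota 20.366 (lower 20, upper 21) but receives 22 — outside the quota interval.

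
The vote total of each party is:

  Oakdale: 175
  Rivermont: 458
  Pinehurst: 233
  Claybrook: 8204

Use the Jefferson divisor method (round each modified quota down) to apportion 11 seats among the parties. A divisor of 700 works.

Oakdale 0; Rivermont 0; Pinehurst 0; Claybrook 11

With modified divisor 700: modified quotas Oakdale 0.250, Rivermont 0.654, Pinehurst 0.333, Claybrook 11.720.
Rounding down: Oakdale 0, Rivermont 0, Pinehurst 0, Claybrook 11 (total 11).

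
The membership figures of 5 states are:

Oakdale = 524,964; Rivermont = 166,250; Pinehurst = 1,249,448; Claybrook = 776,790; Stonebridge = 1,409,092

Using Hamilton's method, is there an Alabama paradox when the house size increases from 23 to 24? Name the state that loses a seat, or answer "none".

none

At 23 seats: Oakdale 3, Rivermont 1, Pinehurst 7, Claybrook 4, Stonebridge 8.
At 24 seats: Oakdale 3, Rivermont 1, Pinehurst 7, Claybrook 5, Stonebridge 8.
No state's allocation decreased.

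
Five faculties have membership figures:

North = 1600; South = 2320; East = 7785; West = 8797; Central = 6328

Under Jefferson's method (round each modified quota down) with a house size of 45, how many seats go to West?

Standard divisor 26830/45 ≈ 596.222; standard quotas: North 2.684, South 3.891, East 13.057, West 14.755, Central 10.613.
Rounding down gives 2, 3, 13, 14, 10 = 42 seats, so the divisor must be adjusted.
With modified divisor 570: modified quotas North 2.807, South 4.070, East 13.658, West 15.433, Central 11.102.
Rounding down: North 2, South 4, East 13, West 15, Central 11 (total 45).
West receives 15.

15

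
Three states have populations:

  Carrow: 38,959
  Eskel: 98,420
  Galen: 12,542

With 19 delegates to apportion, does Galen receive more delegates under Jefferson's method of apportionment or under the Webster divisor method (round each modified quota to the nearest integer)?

Webster

Jefferson: Carrow 5, Eskel 13, Galen 1.
Webster: Carrow 5, Eskel 12, Galen 2.
Galen gets 1 under Jefferson and 2 under Webster.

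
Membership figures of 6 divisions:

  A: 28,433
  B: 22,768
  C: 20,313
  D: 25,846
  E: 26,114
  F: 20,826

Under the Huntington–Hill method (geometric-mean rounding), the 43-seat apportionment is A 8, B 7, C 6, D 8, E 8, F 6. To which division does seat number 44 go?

A

Priority for the next seat is population ÷ (√(s·(s+1))).
Priorities: A 3350.861, B 3042.502, C 3134.364, D 3045.980, E 3077.564, F 3213.522.
Highest priority: A.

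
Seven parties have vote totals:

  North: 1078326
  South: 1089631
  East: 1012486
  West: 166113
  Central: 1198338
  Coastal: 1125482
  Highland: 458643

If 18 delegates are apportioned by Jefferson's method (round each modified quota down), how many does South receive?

Standard divisor 6129019/18 ≈ 340501.056; standard quotas: North 3.167, South 3.200, East 2.974, West 0.488, Central 3.519, Coastal 3.305, Highland 1.347.
Rounding down gives 3, 3, 2, 0, 3, 3, 1 = 15 seats, so the divisor must be adjusted.
With modified divisor 276900: modified quotas North 3.894, South 3.935, East 3.657, West 0.600, Central 4.328, Coastal 4.065, Highland 1.656.
Rounding down: North 3, South 3, East 3, West 0, Central 4, Coastal 4, Highland 1 (total 18).
South receives 3.

3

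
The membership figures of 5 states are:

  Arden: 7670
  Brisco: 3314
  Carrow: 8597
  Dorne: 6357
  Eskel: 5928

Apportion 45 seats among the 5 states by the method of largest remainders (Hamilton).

The standard divisor is 31866/45 ≈ 708.133.
Standard quotas: Arden 10.8313, Brisco 4.6799, Carrow 12.1404, Dorne 8.9771, Eskel 8.3713.
Lower quotas: Arden 10, Brisco 4, Carrow 12, Dorne 8, Eskel 8 (sum 42, leaving 3 seats).
Remainders in descending order: Dorne 0.9771, Arden 0.8313, Brisco 0.6799, Eskel 0.3713, Carrow 0.1404.
Largest remainders: Dorne, Arden, Brisco receive the extra seats.

Arden=11, Brisco=5, Carrow=12, Dorne=9, Eskel=8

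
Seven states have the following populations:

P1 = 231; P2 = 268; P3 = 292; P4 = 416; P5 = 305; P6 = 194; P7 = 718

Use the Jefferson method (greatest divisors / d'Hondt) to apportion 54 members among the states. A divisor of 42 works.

With modified divisor 42: modified quotas P1 5.500, P2 6.381, P3 6.952, P4 9.905, P5 7.262, P6 4.619, P7 17.095.
Rounding down: P1 5, P2 6, P3 6, P4 9, P5 7, P6 4, P7 17 (total 54).

P1 5, P2 6, P3 6, P4 9, P5 7, P6 4, P7 17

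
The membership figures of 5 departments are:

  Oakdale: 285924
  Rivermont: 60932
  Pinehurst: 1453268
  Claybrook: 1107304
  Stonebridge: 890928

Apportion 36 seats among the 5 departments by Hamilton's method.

Oakdale 3, Rivermont 1, Pinehurst 14, Claybrook 10, Stonebridge 8

Standard divisor: 3798356 ÷ 36 ≈ 105509.889.
Standard quotas: Oakdale 2.7099, Rivermont 0.5775, Pinehurst 13.7738, Claybrook 10.4948, Stonebridge 8.4440.
Lower quotas: Oakdale 2, Rivermont 0, Pinehurst 13, Claybrook 10, Stonebridge 8 (sum 33, leaving 3 seats).
Remainders in descending order: Pinehurst 0.7738, Oakdale 0.7099, Rivermont 0.5775, Claybrook 0.4948, Stonebridge 0.4440.
Largest remainders: Pinehurst, Oakdale, Rivermont receive the extra seats.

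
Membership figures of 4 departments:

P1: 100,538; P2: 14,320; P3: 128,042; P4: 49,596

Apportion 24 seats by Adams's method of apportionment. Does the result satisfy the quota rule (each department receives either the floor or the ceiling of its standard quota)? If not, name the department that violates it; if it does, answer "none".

none

Standard quotas: P1 8.249, P2 1.175, P3 10.506, P4 4.069.
Adams allocation: P1 8, P2 2, P3 10, P4 4.
Every allocation lies between the lower and upper quota.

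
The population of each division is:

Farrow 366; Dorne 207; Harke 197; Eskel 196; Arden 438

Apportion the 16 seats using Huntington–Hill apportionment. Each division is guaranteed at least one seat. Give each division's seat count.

Farrow 4, Dorne 3, Harke 2, Eskel 2, Arden 5

With divisor 83: modified quotas Farrow 4.410, Dorne 2.494, Harke 2.373, Eskel 2.361, Arden 5.277.
Geometric-mean thresholds: Farrow √(4·5)=4.472, Dorne √(2·3)=2.449, Harke √(2·3)=2.449, Eskel √(2·3)=2.449, Arden √(5·6)=5.477.
Each quota rounded against its threshold gives Farrow 4, Dorne 3, Harke 2, Eskel 2, Arden 5 (total 16).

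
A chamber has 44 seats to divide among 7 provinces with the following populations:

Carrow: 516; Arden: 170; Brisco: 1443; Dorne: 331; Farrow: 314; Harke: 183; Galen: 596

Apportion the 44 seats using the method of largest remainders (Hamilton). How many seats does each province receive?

Carrow=7, Arden=2, Brisco=18, Dorne=4, Farrow=4, Harke=2, Galen=7

Total 3553; standard divisor 3553/44 ≈ 80.75.
Standard quotas: Carrow 6.390, Arden 2.105, Brisco 17.870, Dorne 4.099, Farrow 3.889, Harke 2.266, Galen 7.381.
Lower quotas: Carrow 6, Arden 2, Brisco 17, Dorne 4, Farrow 3, Harke 2, Galen 7 (sum 41, leaving 3 seats).
Remainders in descending order: Farrow 0.889, Brisco 0.870, Carrow 0.390, Galen 0.381, Harke 0.266, Arden 0.105, Dorne 0.099.
Largest remainders: Farrow, Brisco, Carrow receive the extra seats.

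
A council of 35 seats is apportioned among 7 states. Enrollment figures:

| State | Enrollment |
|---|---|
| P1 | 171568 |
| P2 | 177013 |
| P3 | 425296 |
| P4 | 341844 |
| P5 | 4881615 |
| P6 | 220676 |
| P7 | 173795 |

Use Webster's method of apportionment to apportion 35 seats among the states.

Standard divisor 6391807/35 ≈ 182623.057; standard quotas: P1 0.939, P2 0.969, P3 2.329, P4 1.872, P5 26.731, P6 1.208, P7 0.952.
Rounding to the nearest integer gives P1 1, P2 1, P3 2, P4 2, P5 27, P6 1, P7 1 — total 35, matching the house size, so no adjustment is needed.

P1 1; P2 1; P3 2; P4 2; P5 27; P6 1; P7 1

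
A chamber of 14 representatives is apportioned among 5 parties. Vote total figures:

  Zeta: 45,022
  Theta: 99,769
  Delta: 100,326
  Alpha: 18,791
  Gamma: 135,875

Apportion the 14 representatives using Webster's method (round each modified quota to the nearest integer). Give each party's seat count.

Zeta 2; Theta 3; Delta 3; Alpha 1; Gamma 5

Standard divisor 399783/14 ≈ 28555.929; standard quotas: Zeta 1.577, Theta 3.494, Delta 3.513, Alpha 0.658, Gamma 4.758.
Rounding to the nearest integer gives 2, 3, 4, 1, 5 = 15 seats, so the divisor must be adjusted.
With modified divisor 29300: modified quotas Zeta 1.537, Theta 3.405, Delta 3.424, Alpha 0.641, Gamma 4.637.
Rounding to the nearest integer: Zeta 2, Theta 3, Delta 3, Alpha 1, Gamma 5 (total 14).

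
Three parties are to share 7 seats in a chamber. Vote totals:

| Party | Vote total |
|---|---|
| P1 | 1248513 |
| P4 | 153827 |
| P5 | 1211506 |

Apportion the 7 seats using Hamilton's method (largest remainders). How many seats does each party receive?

P1=3, P4=1, P5=3

Standard divisor: 2613846 ÷ 7 ≈ 373406.571.
Standard quotas: P1 3.3436, P4 0.4120, P5 3.2445.
Lower quotas: P1 3, P4 0, P5 3 (sum 6, leaving 1 seat).
Remainders in descending order: P4 0.4120, P1 0.3436, P5 0.2445.
Largest remainder: P4 receives the extra seat.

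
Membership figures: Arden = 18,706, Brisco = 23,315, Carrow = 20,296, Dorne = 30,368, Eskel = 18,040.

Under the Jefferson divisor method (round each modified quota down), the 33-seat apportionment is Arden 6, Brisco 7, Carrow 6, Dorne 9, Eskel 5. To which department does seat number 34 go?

Dorne

Priority for the next seat is population ÷ (current seats + 1).
Priorities: Arden 2672.286, Brisco 2914.375, Carrow 2899.429, Dorne 3036.800, Eskel 3006.667.
Highest priority: Dorne.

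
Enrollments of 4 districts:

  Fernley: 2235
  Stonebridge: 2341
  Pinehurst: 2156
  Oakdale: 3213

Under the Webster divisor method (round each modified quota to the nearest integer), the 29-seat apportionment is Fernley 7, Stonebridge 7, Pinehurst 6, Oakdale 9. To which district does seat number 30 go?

Priority for the next seat is population ÷ (current seats + 0.5).
Priorities: Fernley 298.000, Stonebridge 312.133, Pinehurst 331.692, Oakdale 338.211.
Highest priority: Oakdale.

Oakdale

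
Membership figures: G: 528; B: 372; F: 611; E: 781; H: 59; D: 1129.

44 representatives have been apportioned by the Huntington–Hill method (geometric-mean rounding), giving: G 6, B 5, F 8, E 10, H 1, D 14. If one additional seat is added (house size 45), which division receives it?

G

Priority for the next seat is population ÷ (√(s·(s+1))).
Priorities: G 81.472, B 67.918, F 72.007, E 74.465, H 41.719, D 77.908.
Highest priority: G.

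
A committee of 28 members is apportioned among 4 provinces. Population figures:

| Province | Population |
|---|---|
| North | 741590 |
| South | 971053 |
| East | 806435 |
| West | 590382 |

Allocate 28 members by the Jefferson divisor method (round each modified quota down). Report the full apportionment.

North 7; South 9; East 7; West 5

Standard divisor 3109460/28 ≈ 111052.143; standard quotas: North 6.678, South 8.744, East 7.262, West 5.316.
Rounding down gives 6, 8, 7, 5 = 26 seats, so the divisor must be adjusted.
With modified divisor 103400: modified quotas North 7.172, South 9.391, East 7.799, West 5.710.
Rounding down: North 7, South 9, East 7, West 5 (total 28).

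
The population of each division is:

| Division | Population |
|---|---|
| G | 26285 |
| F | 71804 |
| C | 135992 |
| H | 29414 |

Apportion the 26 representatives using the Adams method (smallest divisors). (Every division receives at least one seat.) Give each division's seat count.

G 3; F 7; C 13; H 3

Standard divisor 263495/26 ≈ 10134.423; standard quotas: G 2.594, F 7.085, C 13.419, H 2.902.
Rounding up gives 3, 8, 14, 3 = 28 seats, so the divisor must be adjusted.
With modified divisor 10900: modified quotas G 2.411, F 6.588, C 12.476, H 2.699.
Rounding up: G 3, F 7, C 13, H 3 (total 26).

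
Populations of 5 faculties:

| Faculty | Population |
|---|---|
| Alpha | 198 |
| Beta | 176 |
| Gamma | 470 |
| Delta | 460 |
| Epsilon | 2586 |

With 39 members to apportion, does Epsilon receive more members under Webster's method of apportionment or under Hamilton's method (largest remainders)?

Hamilton

Webster: Alpha 2, Beta 2, Gamma 5, Delta 5, Epsilon 25.
Hamilton: Alpha 2, Beta 2, Gamma 5, Delta 4, Epsilon 26.
Epsilon gets 25 under Webster and 26 under Hamilton.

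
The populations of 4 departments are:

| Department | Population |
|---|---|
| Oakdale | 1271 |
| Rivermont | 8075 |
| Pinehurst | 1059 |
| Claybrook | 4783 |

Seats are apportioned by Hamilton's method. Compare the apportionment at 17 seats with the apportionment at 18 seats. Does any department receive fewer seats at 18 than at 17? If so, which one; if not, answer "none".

Oakdale

At 17 seats: Oakdale 2, Rivermont 9, Pinehurst 1, Claybrook 5.
At 18 seats: Oakdale 1, Rivermont 10, Pinehurst 1, Claybrook 6.
Oakdale drops from 2 to 1.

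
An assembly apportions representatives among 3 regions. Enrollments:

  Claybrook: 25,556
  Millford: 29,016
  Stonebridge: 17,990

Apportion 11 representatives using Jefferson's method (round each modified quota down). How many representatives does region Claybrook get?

4

Standard divisor 72562/11 ≈ 6596.545; standard quotas: Claybrook 3.874, Millford 4.399, Stonebridge 2.727.
Rounding down gives 3, 4, 2 = 9 seats, so the divisor must be adjusted.
With modified divisor 5900: modified quotas Claybrook 4.332, Millford 4.918, Stonebridge 3.049.
Rounding down: Claybrook 4, Millford 4, Stonebridge 3 (total 11).
Claybrook receives 4.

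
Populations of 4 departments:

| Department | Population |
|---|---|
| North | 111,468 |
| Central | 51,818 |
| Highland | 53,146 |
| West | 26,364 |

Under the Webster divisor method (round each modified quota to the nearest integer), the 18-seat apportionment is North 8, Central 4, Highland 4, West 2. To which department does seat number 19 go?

North

Priority for the next seat is population ÷ (current seats + 0.5).
Priorities: North 13113.882, Central 11515.111, Highland 11810.222, West 10545.600.
Highest priority: North.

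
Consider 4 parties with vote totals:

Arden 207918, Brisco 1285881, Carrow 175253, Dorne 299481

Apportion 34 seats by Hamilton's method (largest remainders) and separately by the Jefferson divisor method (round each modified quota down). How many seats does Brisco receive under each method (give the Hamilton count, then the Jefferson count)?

Hamilton: Arden 4, Brisco 22, Carrow 3, Dorne 5.
Jefferson: Arden 3, Brisco 23, Carrow 3, Dorne 5.
Brisco gets 22 under Hamilton and 23 under Jefferson.

22 and 23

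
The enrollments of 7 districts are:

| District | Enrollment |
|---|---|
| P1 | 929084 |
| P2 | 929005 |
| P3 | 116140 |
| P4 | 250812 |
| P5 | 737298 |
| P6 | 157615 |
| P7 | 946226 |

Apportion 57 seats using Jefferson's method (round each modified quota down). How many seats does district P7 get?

Standard divisor 4066180/57 ≈ 71336.491; standard quotas: P1 13.024, P2 13.023, P3 1.628, P4 3.516, P5 10.335, P6 2.209, P7 13.264.
Rounding down gives 13, 13, 1, 3, 10, 2, 13 = 55 seats, so the divisor must be adjusted.
With modified divisor 66700: modified quotas P1 13.929, P2 13.928, P3 1.741, P4 3.760, P5 11.054, P6 2.363, P7 14.186.
Rounding down: P1 13, P2 13, P3 1, P4 3, P5 11, P6 2, P7 14 (total 57).
P7 receives 14.

14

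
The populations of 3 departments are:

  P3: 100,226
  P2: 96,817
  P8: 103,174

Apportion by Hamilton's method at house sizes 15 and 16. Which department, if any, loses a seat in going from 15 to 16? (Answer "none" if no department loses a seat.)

At 15 seats: P3 5, P2 5, P8 5.
At 16 seats: P3 5, P2 5, P8 6.
No department's allocation decreased.

none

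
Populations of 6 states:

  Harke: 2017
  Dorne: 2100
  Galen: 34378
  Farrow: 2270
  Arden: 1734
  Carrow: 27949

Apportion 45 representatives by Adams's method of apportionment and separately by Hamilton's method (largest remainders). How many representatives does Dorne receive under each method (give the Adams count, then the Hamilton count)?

Adams: Harke 2, Dorne 2, Galen 20, Farrow 2, Arden 2, Carrow 17.
Hamilton: Harke 1, Dorne 1, Galen 22, Farrow 2, Arden 1, Carrow 18.
Dorne gets 2 under Adams and 1 under Hamilton.

2 and 1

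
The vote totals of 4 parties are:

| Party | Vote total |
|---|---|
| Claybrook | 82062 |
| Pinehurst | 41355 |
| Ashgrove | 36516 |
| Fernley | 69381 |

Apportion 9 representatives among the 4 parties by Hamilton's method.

Standard divisor: 229314 ÷ 9 ≈ 25479.333.
Standard quotas: Claybrook 3.2207, Pinehurst 1.6231, Ashgrove 1.4332, Fernley 2.7230.
Lower quotas: Claybrook 3, Pinehurst 1, Ashgrove 1, Fernley 2 (sum 7, leaving 2 seats).
Remainders in descending order: Fernley 0.7230, Pinehurst 0.6231, Ashgrove 0.4332, Claybrook 0.2207.
Largest remainders: Fernley, Pinehurst receive the extra seats.

Claybrook: 3; Pinehurst: 2; Ashgrove: 1; Fernley: 3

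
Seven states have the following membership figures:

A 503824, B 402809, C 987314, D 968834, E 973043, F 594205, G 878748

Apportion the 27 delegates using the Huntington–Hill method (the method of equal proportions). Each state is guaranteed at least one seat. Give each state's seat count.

With divisor 201090: modified quotas A 2.505, B 2.003, C 4.910, D 4.818, E 4.839, F 2.955, G 4.370.
Geometric-mean thresholds: A √(2·3)=2.449, B √(2·3)=2.449, C √(4·5)=4.472, D √(4·5)=4.472, E √(4·5)=4.472, F √(2·3)=2.449, G √(4·5)=4.472.
Each quota rounded against its threshold gives A 3, B 2, C 5, D 5, E 5, F 3, G 4 (total 27).

A=3; B=2; C=5; D=5; E=5; F=3; G=4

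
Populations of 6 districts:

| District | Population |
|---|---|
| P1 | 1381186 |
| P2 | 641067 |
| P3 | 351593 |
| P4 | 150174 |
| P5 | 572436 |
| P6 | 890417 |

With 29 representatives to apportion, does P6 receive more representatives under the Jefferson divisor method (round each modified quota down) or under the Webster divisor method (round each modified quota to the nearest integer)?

Jefferson: P1 10, P2 5, P3 2, P4 1, P5 4, P6 7.
Webster: P1 10, P2 5, P3 3, P4 1, P5 4, P6 6.
P6 gets 7 under Jefferson and 6 under Webster.

Jefferson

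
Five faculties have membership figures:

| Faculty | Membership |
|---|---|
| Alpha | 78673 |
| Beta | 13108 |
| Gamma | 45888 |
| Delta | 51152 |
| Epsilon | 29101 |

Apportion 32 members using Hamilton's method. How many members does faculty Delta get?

7

Standard divisor: 217922 ÷ 32 ≈ 6810.062.
Standard quotas: Alpha 11.5525, Beta 1.9248, Gamma 6.7383, Delta 7.5112, Epsilon 4.2732.
Lower quotas: Alpha 11, Beta 1, Gamma 6, Delta 7, Epsilon 4 (sum 29, leaving 3 seats).
Remainders in descending order: Beta 0.9248, Gamma 0.7383, Alpha 0.5525, Delta 0.5112, Epsilon 0.2732.
The surplus seats go to Beta, Gamma, Alpha.
Delta receives 7.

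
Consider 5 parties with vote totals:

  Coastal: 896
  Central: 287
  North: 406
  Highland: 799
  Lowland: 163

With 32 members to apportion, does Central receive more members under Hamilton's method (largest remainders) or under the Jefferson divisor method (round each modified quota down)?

Hamilton: Coastal 11, Central 4, North 5, Highland 10, Lowland 2.
Jefferson: Coastal 12, Central 3, North 5, Highland 10, Lowland 2.
Central gets 4 under Hamilton and 3 under Jefferson.

Hamilton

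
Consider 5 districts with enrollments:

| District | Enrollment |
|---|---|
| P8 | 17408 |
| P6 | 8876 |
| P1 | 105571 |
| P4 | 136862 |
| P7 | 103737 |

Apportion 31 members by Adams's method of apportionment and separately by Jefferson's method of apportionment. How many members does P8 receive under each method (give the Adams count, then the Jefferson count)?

2 and 1

Adams: P8 2, P6 1, P1 9, P4 11, P7 8.
Jefferson: P8 1, P6 0, P1 9, P4 12, P7 9.
P8 gets 2 under Adams and 1 under Jefferson.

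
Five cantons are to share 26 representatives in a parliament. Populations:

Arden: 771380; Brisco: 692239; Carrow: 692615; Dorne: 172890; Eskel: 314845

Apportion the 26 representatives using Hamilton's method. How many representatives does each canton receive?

Arden=7; Brisco=7; Carrow=7; Dorne=2; Eskel=3

Standard divisor: 2643969 ÷ 26 ≈ 101691.115.
Standard quotas: Arden 7.5855, Brisco 6.8073, Carrow 6.8110, Dorne 1.7001, Eskel 3.0961.
Lower quotas: Arden 7, Brisco 6, Carrow 6, Dorne 1, Eskel 3 (sum 23, leaving 3 seats).
Remainders in descending order: Carrow 0.8110, Brisco 0.8073, Dorne 0.7001, Arden 0.5855, Eskel 0.0961.
The surplus seats go to Carrow, Brisco, Dorne.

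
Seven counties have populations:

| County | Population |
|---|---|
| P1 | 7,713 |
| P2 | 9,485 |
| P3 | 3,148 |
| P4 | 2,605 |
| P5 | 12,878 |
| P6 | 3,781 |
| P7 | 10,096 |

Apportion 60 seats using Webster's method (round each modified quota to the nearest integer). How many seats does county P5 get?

Standard divisor 49706/60 ≈ 828.433; standard quotas: P1 9.310, P2 11.449, P3 3.800, P4 3.144, P5 15.545, P6 4.564, P7 12.187.
Rounding to the nearest integer gives P1 9, P2 11, P3 4, P4 3, P5 16, P6 5, P7 12 — total 60, matching the house size, so no adjustment is needed.
P5 receives 16.

16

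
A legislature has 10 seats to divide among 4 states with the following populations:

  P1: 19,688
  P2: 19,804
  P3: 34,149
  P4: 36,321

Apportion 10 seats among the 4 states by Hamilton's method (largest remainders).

P1 2, P2 2, P3 3, P4 3

Standard divisor: 109962 ÷ 10 ≈ 10996.2.
Standard quotas: P1 1.7904, P2 1.8010, P3 3.1055, P4 3.3031.
Lower quotas: P1 1, P2 1, P3 3, P4 3 (sum 8, leaving 2 seats).
Remainders in descending order: P2 0.8010, P1 0.7904, P4 0.3031, P3 0.1055.
The surplus seats go to P2, P1.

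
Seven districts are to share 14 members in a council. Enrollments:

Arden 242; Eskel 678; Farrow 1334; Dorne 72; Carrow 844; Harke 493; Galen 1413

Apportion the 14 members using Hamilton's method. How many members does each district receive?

Standard divisor: 5076 ÷ 14 ≈ 362.571.
Standard quotas: Arden 0.667, Eskel 1.870, Farrow 3.679, Dorne 0.199, Carrow 2.328, Harke 1.360, Galen 3.897.
Lower quotas: Arden 0, Eskel 1, Farrow 3, Dorne 0, Carrow 2, Harke 1, Galen 3 (sum 10, leaving 4 seats).
Remainders in descending order: Galen 0.897, Eskel 0.870, Farrow 0.679, Arden 0.667, Harke 0.360, Carrow 0.328, Dorne 0.199.
The surplus seats go to Galen, Eskel, Farrow, Arden.

Arden 1; Eskel 2; Farrow 4; Dorne 0; Carrow 2; Harke 1; Galen 4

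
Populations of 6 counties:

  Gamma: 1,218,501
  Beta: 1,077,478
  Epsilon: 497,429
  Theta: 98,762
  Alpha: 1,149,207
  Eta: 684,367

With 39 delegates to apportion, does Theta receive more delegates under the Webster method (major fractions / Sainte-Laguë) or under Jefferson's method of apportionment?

Webster: Gamma 10, Beta 9, Epsilon 4, Theta 1, Alpha 9, Eta 6.
Jefferson: Gamma 10, Beta 9, Epsilon 4, Theta 0, Alpha 10, Eta 6.
Theta gets 1 under Webster and 0 under Jefferson.

Webster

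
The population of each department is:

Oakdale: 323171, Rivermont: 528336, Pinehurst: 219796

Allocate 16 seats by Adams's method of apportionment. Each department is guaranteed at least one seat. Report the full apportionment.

Oakdale 5, Rivermont 8, Pinehurst 3

Standard divisor 1071303/16 ≈ 66956.438; standard quotas: Oakdale 4.827, Rivermont 7.891, Pinehurst 3.283.
Rounding up gives 5, 8, 4 = 17 seats, so the divisor must be adjusted.
With modified divisor 74400: modified quotas Oakdale 4.344, Rivermont 7.101, Pinehurst 2.954.
Rounding up: Oakdale 5, Rivermont 8, Pinehurst 3 (total 16).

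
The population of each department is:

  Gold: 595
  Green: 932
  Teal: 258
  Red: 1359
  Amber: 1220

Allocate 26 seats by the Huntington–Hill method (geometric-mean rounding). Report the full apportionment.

Gold 4, Green 5, Teal 2, Red 8, Amber 7

With divisor 171: modified quotas Gold 3.480, Green 5.450, Teal 1.509, Red 7.947, Amber 7.135.
Geometric-mean thresholds: Gold √(3·4)=3.464, Green √(5·6)=5.477, Teal √(1·2)=1.414, Red √(7·8)=7.483, Amber √(7·8)=7.483.
Each quota rounded against its threshold gives Gold 4, Green 5, Teal 2, Red 8, Amber 7 (total 26).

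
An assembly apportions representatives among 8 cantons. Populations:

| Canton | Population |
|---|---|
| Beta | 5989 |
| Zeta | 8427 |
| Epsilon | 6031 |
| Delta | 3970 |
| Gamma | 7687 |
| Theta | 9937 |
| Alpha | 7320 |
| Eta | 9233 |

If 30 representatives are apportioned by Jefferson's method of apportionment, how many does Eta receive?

5

Standard divisor 58594/30 ≈ 1953.133; standard quotas: Beta 3.066, Zeta 4.315, Epsilon 3.088, Delta 2.033, Gamma 3.936, Theta 5.088, Alpha 3.748, Eta 4.727.
Rounding down gives 3, 4, 3, 2, 3, 5, 3, 4 = 27 seats, so the divisor must be adjusted.
With modified divisor 1800: modified quotas Beta 3.327, Zeta 4.682, Epsilon 3.351, Delta 2.206, Gamma 4.271, Theta 5.521, Alpha 4.067, Eta 5.129.
Rounding down: Beta 3, Zeta 4, Epsilon 3, Delta 2, Gamma 4, Theta 5, Alpha 4, Eta 5 (total 30).
Eta receives 5.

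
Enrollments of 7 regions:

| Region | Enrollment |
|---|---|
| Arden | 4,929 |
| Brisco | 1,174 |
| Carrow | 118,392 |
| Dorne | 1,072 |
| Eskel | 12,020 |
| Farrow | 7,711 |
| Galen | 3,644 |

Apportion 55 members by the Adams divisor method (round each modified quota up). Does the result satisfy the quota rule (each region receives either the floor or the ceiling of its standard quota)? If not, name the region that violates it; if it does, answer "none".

Standard quotas: Arden 1.820, Brisco 0.434, Carrow 43.719, Dorne 0.396, Eskel 4.439, Farrow 2.847, Galen 1.346.
Adams allocation: Arden 2, Brisco 1, Carrow 41, Dorne 1, Eskel 5, Farrow 3, Galen 2.
Carrow has quota 43.719 (lower 43, upper 44) but receives 41 — outside the quota interval.

Carrow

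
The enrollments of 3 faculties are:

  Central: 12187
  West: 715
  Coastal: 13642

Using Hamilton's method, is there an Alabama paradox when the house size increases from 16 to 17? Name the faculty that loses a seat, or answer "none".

West

At 16 seats: Central 7, West 1, Coastal 8.
At 17 seats: Central 8, West 0, Coastal 9.
West drops from 1 to 0.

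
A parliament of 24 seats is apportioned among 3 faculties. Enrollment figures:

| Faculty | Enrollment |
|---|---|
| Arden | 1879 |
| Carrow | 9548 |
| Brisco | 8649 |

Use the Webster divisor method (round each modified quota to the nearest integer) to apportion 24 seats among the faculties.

Standard divisor 20076/24 ≈ 836.5; standard quotas: Arden 2.246, Carrow 11.414, Brisco 10.340.
Rounding to the nearest integer gives 2, 11, 10 = 23 seats, so the divisor must be adjusted.
With modified divisor 827: modified quotas Arden 2.272, Carrow 11.545, Brisco 10.458.
Rounding to the nearest integer: Arden 2, Carrow 12, Brisco 10 (total 24).

Arden=2, Carrow=12, Brisco=10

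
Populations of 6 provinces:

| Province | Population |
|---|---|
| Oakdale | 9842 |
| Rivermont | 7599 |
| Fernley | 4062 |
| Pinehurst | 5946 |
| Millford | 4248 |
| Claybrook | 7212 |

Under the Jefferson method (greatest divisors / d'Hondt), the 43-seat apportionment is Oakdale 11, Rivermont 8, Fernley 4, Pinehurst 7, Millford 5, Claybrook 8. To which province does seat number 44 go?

Priority for the next seat is population ÷ (current seats + 1).
Priorities: Oakdale 820.167, Rivermont 844.333, Fernley 812.400, Pinehurst 743.250, Millford 708.000, Claybrook 801.333.
Highest priority: Rivermont.

Rivermont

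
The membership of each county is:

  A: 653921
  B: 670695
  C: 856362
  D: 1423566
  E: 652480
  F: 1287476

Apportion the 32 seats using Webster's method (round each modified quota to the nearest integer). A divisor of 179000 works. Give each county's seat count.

With modified divisor 179000: modified quotas A 3.653, B 3.747, C 4.784, D 7.953, E 3.645, F 7.193.
Rounding to the nearest integer: A 4, B 4, C 5, D 8, E 4, F 7 (total 32).

A 4, B 4, C 5, D 8, E 4, F 7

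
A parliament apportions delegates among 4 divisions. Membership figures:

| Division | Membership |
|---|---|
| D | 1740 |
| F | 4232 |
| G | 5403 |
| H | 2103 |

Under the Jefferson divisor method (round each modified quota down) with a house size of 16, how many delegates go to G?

7

Standard divisor 13478/16 ≈ 842.375; standard quotas: D 2.066, F 5.024, G 6.414, H 2.497.
Rounding down gives 2, 5, 6, 2 = 15 seats, so the divisor must be adjusted.
With modified divisor 740: modified quotas D 2.351, F 5.719, G 7.301, H 2.842.
Rounding down: D 2, F 5, G 7, H 2 (total 16).
G receives 7.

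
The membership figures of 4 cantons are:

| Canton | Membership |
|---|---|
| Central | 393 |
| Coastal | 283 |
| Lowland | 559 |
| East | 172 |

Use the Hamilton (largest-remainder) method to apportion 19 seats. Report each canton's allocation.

Standard divisor: 1407 ÷ 19 ≈ 74.053.
Standard quotas: Central 5.307, Coastal 3.822, Lowland 7.549, East 2.323.
Lower quotas: Central 5, Coastal 3, Lowland 7, East 2 (sum 17, leaving 2 seats).
Remainders in descending order: Coastal 0.822, Lowland 0.549, East 0.323, Central 0.307.
Largest remainders: Coastal, Lowland receive the extra seats.

Central: 5, Coastal: 4, Lowland: 8, East: 2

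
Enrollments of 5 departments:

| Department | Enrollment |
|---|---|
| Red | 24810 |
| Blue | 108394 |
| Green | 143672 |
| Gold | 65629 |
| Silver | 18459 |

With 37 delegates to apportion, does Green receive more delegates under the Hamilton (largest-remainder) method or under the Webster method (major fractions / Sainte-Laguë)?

Hamilton: Red 2, Blue 11, Green 15, Gold 7, Silver 2.
Webster: Red 3, Blue 11, Green 14, Gold 7, Silver 2.
Green gets 15 under Hamilton and 14 under Webster.

Hamilton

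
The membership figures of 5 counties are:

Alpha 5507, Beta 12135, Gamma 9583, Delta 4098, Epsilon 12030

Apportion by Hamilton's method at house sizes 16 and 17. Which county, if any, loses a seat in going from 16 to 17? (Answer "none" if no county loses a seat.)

At 16 seats: Alpha 2, Beta 4, Gamma 4, Delta 2, Epsilon 4.
At 17 seats: Alpha 2, Beta 5, Gamma 4, Delta 1, Epsilon 5.
Delta drops from 2 to 1.

Delta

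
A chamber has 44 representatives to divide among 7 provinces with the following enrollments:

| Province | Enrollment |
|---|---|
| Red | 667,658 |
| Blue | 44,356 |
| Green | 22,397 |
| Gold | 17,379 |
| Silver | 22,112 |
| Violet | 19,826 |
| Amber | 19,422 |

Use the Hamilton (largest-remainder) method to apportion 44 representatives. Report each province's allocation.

Red 36, Blue 3, Green 1, Gold 1, Silver 1, Violet 1, Amber 1

The standard divisor is 813150/44 ≈ 18480.682.
Standard quotas: Red 36.1273, Blue 2.4001, Green 1.2119, Gold 0.9404, Silver 1.1965, Violet 1.0728, Amber 1.0509.
Lower quotas: Red 36, Blue 2, Green 1, Gold 0, Silver 1, Violet 1, Amber 1 (sum 42, leaving 2 seats).
Remainders in descending order: Gold 0.9404, Blue 0.4001, Green 0.2119, Silver 0.1965, Red 0.1273, Violet 0.0728, Amber 0.0509.
The surplus seats go to Gold, Blue.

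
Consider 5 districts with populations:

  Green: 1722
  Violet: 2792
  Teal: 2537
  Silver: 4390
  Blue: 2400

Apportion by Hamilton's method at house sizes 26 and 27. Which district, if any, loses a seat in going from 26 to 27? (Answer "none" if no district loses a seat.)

none

At 26 seats: Green 3, Violet 5, Teal 5, Silver 8, Blue 5.
At 27 seats: Green 3, Violet 5, Teal 5, Silver 9, Blue 5.
No district's allocation decreased.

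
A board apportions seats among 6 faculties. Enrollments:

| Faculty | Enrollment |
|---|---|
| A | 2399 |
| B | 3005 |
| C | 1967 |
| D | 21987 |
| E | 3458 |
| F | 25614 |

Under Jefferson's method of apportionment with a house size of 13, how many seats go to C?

0

Standard divisor 58430/13 ≈ 4494.615; standard quotas: A 0.534, B 0.669, C 0.438, D 4.892, E 0.769, F 5.699.
Rounding down gives 0, 0, 0, 4, 0, 5 = 9 seats, so the divisor must be adjusted.
With modified divisor 3600: modified quotas A 0.666, B 0.835, C 0.546, D 6.107, E 0.961, F 7.115.
Rounding down: A 0, B 0, C 0, D 6, E 0, F 7 (total 13).
C receives 0.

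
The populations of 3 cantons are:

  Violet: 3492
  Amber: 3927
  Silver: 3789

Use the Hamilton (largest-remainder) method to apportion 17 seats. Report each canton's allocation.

Total 11208; standard divisor 11208/17 ≈ 659.294.
Standard quotas: Violet 5.297, Amber 5.956, Silver 5.747.
Lower quotas: Violet 5, Amber 5, Silver 5 (sum 15, leaving 2 seats).
Remainders in descending order: Amber 0.956, Silver 0.747, Violet 0.297.
The surplus seats go to Amber, Silver.

Violet: 5, Amber: 6, Silver: 6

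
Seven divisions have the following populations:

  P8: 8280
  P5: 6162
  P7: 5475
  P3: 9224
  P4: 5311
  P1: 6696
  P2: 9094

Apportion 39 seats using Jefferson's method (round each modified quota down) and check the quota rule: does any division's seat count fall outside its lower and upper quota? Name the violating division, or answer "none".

Standard quotas: P8 6.427, P5 4.783, P7 4.250, P3 7.160, P4 4.123, P1 5.198, P2 7.059.
Jefferson allocation: P8 7, P5 5, P7 4, P3 7, P4 4, P1 5, P2 7.
Every allocation lies between the lower and upper quota.

none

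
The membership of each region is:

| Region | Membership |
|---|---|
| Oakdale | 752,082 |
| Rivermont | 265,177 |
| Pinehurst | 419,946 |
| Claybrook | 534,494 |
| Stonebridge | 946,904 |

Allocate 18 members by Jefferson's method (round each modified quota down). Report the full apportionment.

Standard divisor 2918603/18 ≈ 162144.611; standard quotas: Oakdale 4.638, Rivermont 1.635, Pinehurst 2.590, Claybrook 3.296, Stonebridge 5.840.
Rounding down gives 4, 1, 2, 3, 5 = 15 seats, so the divisor must be adjusted.
With modified divisor 137600: modified quotas Oakdale 5.466, Rivermont 1.927, Pinehurst 3.052, Claybrook 3.884, Stonebridge 6.882.
Rounding down: Oakdale 5, Rivermont 1, Pinehurst 3, Claybrook 3, Stonebridge 6 (total 18).

Oakdale 5; Rivermont 1; Pinehurst 3; Claybrook 3; Stonebridge 6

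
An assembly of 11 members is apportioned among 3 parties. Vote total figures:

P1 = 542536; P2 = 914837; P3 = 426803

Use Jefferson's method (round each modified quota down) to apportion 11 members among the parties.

P1 3, P2 6, P3 2

Standard divisor 1884176/11 ≈ 171288.727; standard quotas: P1 3.167, P2 5.341, P3 2.492.
Rounding down gives 3, 5, 2 = 10 seats, so the divisor must be adjusted.
With modified divisor 147400: modified quotas P1 3.681, P2 6.206, P3 2.896.
Rounding down: P1 3, P2 6, P3 2 (total 11).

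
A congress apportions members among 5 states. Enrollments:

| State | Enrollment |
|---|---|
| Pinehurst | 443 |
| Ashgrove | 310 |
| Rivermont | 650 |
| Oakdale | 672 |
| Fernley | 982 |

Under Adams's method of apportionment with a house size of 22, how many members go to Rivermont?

5

Standard divisor 3057/22 ≈ 138.955; standard quotas: Pinehurst 3.188, Ashgrove 2.231, Rivermont 4.678, Oakdale 4.836, Fernley 7.067.
Rounding up gives 4, 3, 5, 5, 8 = 25 seats, so the divisor must be adjusted.
With modified divisor 160: modified quotas Pinehurst 2.769, Ashgrove 1.938, Rivermont 4.062, Oakdale 4.200, Fernley 6.138.
Rounding up: Pinehurst 3, Ashgrove 2, Rivermont 5, Oakdale 5, Fernley 7 (total 22).
Rivermont receives 5.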